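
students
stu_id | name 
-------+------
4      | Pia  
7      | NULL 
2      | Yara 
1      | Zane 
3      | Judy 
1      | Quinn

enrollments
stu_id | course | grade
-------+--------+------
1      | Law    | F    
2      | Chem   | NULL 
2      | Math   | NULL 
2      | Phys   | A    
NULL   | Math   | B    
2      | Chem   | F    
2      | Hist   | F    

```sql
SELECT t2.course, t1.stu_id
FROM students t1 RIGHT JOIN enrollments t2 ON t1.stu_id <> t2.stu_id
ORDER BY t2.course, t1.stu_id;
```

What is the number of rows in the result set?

30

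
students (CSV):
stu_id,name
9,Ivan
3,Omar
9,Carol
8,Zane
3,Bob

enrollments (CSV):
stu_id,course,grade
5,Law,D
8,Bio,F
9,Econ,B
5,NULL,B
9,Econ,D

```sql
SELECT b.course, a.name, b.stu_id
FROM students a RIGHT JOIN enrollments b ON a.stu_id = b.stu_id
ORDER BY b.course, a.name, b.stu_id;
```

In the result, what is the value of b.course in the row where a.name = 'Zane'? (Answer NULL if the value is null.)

Bio

RIGHT JOIN keeps every row from `enrollments`; unmatched rows get NULL for `students`'s columns.
Matching on a.stu_id = b.stu_id.
- stu_id=9: 2 matching b row(s), so 2 row(s) emitted.
- stu_id=3: no matching b row.
- stu_id=9: 2 matching b row(s), so 2 row(s) emitted.
- stu_id=8: 1 matching b row(s), so 1 row(s) emitted.
- stu_id=3: no matching b row.
- 2 row(s) from b found no a partner → padded with NULL.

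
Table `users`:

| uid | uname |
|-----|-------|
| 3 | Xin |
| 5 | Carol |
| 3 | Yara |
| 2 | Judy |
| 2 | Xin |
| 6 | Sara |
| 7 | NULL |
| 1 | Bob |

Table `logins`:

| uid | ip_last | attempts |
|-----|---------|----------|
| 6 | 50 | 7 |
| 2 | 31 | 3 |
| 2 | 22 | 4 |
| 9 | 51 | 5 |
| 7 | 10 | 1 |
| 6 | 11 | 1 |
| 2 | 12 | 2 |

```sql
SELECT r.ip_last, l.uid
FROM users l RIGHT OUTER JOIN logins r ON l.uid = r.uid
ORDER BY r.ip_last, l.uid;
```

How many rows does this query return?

RIGHT JOIN keeps every row from `logins`; unmatched rows get NULL for `users`'s columns.
Matching on l.uid = r.uid.
- l (uid=3) has no partner in r.
- l (uid=5) has no partner in r.
- l (uid=3) has no partner in r.
- l (uid=2) pairs with 3 row(s) of r.
- l (uid=2) pairs with 3 row(s) of r.
- l (uid=6) pairs with 2 row(s) of r.
- l (uid=7) pairs with 1 row(s) of r.
- l (uid=1) has no partner in r.
- 1 r row(s) had no l match → kept, l columns NULL.
Total: 9 matched + 1 padded = 10 rows.

10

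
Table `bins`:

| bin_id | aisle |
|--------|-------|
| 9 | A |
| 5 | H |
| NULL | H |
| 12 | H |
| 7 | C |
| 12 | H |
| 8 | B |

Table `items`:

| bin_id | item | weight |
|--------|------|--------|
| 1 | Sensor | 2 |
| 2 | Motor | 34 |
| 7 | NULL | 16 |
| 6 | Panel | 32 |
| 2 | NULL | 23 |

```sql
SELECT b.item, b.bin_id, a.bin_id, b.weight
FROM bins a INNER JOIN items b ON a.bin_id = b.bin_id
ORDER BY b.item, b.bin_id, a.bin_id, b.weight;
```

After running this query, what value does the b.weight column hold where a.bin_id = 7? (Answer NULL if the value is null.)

16

INNER JOIN keeps only pairs where the ON condition holds.
Matching on a.bin_id = b.bin_id. A NULL in a compared column never satisfies the condition.
- bin_id=9: no matching b row, dropped.
- bin_id=5: no matching b row, dropped.
- bin_id=NULL: no matching b row, dropped.
- bin_id=12: no matching b row, dropped.
- bin_id=7: 1 matching b row(s), so 1 row(s) emitted.
- bin_id=12: no matching b row, dropped.
- bin_id=8: no matching b row, dropped.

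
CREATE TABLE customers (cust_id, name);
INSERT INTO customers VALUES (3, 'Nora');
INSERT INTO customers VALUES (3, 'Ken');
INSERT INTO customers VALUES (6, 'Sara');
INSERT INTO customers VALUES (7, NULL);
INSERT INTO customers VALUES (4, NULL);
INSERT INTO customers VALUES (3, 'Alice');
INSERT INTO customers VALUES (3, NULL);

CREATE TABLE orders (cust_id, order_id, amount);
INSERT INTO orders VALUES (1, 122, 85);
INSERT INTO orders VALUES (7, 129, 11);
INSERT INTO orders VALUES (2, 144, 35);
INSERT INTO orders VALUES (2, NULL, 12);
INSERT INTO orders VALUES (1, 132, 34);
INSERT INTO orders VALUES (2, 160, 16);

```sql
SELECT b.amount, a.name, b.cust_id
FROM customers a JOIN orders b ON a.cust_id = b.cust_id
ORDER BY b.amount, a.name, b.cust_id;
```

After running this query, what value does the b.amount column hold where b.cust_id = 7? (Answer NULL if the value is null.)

11

INNER JOIN keeps only pairs where the ON condition holds.
Matching on a.cust_id = b.cust_id.
Matched pairs: 1.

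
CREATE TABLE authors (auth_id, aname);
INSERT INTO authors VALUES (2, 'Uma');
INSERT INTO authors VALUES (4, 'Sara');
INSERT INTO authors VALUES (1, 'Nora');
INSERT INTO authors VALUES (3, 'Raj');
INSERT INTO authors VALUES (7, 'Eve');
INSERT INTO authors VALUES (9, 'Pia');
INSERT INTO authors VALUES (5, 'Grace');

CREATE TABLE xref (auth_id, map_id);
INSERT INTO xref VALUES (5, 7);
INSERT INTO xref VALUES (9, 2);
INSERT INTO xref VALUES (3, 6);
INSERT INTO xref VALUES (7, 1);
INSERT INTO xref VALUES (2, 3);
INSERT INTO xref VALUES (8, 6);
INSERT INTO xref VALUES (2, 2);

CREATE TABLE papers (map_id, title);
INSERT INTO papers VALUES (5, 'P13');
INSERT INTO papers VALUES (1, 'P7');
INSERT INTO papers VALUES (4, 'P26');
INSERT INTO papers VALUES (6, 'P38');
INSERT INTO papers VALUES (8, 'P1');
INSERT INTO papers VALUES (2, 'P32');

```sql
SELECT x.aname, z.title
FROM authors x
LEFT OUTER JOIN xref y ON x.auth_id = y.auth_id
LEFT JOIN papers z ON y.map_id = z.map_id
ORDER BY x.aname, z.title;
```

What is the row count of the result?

Joins associate left-to-right: authors LEFT JOIN xref on auth_id gives 8 intermediate row(s).
Then LEFT JOIN `papers z` on map_id: each of those 8 rows is kept; rows whose y.map_id has no match in z get NULL for z's columns.
Result: 8 row(s).

8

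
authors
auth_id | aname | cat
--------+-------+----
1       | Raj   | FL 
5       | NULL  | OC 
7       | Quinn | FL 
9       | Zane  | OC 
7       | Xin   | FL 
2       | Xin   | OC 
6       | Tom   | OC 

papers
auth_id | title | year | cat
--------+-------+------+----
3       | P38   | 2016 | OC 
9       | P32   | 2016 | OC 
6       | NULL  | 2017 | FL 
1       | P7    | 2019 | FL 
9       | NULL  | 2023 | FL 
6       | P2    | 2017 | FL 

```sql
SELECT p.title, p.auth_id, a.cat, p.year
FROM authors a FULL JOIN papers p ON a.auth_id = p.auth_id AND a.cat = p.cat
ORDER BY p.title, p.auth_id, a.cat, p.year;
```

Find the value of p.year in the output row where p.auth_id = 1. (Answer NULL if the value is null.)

FULL OUTER JOIN keeps every row from both sides; unmatched rows get NULL for the other side's columns.
Matching on a.auth_id = p.auth_id AND a.cat = p.cat.
Matched pairs: 2; unmatched a rows kept: 5; unmatched p rows kept: 4.

2019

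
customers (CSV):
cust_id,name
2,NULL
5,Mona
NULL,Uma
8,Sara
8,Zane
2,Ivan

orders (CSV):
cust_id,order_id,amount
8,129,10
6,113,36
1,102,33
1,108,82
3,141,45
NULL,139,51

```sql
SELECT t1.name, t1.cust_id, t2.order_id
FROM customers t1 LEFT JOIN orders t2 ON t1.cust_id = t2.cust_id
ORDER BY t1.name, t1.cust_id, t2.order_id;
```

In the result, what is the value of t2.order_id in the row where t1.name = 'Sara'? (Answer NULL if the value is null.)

LEFT JOIN keeps every row from `customers`; unmatched rows get NULL for `orders`'s columns.
Matching on t1.cust_id = t2.cust_id. A NULL in a compared column never satisfies the condition.
Matched pairs: 2; unmatched t1 rows kept: 4.

129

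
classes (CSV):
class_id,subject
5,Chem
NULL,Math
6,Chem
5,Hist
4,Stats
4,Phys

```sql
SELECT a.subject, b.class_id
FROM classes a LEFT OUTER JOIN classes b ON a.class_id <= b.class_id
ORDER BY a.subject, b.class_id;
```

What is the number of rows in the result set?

LEFT JOIN keeps every row from `classes a`; unmatched rows get NULL for `classes b`'s columns.
Matching on a.class_id <= b.class_id. A NULL in a compared column never satisfies the condition.
- a row (class_id=5): matches 3 b row(s) → 3 output row(s).
- a row (class_id=NULL): no match → kept, b columns NULL.
- a row (class_id=6): matches 1 b row(s) → 1 output row(s).
- a row (class_id=5): matches 3 b row(s) → 3 output row(s).
- a row (class_id=4): matches 5 b row(s) → 5 output row(s).
- a row (class_id=4): matches 5 b row(s) → 5 output row(s).
Total: 17 matched + 1 padded = 18 rows.

18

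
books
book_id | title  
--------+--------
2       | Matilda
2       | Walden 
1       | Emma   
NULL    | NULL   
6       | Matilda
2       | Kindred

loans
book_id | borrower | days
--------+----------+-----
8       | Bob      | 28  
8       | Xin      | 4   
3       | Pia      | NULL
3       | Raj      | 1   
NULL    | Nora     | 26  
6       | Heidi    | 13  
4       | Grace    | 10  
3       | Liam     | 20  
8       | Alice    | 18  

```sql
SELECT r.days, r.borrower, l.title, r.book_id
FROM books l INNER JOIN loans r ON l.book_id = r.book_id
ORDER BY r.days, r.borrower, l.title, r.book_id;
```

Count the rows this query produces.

1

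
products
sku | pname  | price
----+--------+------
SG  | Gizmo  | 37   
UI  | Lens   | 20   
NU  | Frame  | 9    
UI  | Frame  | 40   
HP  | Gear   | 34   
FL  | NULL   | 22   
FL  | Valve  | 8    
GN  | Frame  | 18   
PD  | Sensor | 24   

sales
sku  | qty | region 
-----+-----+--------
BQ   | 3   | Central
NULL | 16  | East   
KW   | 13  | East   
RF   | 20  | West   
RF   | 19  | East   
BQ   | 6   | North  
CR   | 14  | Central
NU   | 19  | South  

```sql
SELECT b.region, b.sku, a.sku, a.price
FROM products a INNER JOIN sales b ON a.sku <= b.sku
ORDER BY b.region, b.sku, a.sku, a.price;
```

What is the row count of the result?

INNER JOIN keeps only pairs where the ON condition holds.
Matching on a.sku <= b.sku. A NULL in a compared column never satisfies the condition.
Matched pairs: 21.
Total: 21 rows.

21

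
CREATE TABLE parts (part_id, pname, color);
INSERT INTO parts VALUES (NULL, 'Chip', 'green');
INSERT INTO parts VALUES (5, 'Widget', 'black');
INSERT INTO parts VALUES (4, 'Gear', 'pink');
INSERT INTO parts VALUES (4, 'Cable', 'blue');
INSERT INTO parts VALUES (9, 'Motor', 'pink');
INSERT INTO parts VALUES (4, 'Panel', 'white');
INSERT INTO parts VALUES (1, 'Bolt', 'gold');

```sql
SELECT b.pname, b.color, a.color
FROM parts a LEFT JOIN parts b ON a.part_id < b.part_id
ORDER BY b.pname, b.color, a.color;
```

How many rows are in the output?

LEFT JOIN keeps every row from `parts a`; unmatched rows get NULL for `parts b`'s columns.
Matching on a.part_id < b.part_id. A NULL in a compared column never satisfies the condition.
- a row (part_id=NULL): no match → kept, b columns NULL.
- a row (part_id=5): matches 1 b row(s) → 1 output row(s).
- a row (part_id=4): matches 2 b row(s) → 2 output row(s).
- a row (part_id=4): matches 2 b row(s) → 2 output row(s).
- a row (part_id=9): no match → kept, b columns NULL.
- a row (part_id=4): matches 2 b row(s) → 2 output row(s).
- a row (part_id=1): matches 5 b row(s) → 5 output row(s).
Total: 12 matched + 2 padded = 14 rows.

14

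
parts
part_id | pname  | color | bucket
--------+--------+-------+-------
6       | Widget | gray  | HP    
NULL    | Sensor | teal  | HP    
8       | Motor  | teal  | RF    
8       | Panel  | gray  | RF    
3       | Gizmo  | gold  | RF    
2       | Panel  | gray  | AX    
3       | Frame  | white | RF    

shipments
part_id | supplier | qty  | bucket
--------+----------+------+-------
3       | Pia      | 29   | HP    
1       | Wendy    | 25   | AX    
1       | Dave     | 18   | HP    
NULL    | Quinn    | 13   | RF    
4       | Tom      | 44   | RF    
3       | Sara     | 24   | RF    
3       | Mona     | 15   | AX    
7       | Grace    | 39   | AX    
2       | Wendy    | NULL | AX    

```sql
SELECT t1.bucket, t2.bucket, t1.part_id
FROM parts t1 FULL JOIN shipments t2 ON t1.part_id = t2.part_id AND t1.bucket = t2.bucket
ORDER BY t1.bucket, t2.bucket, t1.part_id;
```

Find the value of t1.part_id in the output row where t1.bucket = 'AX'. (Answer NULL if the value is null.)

FULL OUTER JOIN keeps every row from both sides; unmatched rows get NULL for the other side's columns.
Matching on t1.part_id = t2.part_id AND t1.bucket = t2.bucket. A NULL in a compared column never satisfies the condition.
Matched pairs: 3; unmatched t1 rows kept: 4; unmatched t2 rows kept: 7.

2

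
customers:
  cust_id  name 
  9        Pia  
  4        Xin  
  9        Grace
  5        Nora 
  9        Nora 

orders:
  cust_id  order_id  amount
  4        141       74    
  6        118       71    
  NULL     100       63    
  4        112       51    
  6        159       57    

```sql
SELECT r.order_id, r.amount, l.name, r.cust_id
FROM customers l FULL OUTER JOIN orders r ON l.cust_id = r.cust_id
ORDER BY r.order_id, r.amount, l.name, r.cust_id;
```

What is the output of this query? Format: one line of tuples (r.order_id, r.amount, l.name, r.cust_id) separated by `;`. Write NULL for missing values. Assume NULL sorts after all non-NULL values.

FULL OUTER JOIN keeps every row from both sides; unmatched rows get NULL for the other side's columns.
Matching on l.cust_id = r.cust_id. A NULL in a compared column never satisfies the condition.
- l row (cust_id=9): no match → kept, r columns NULL.
- l row (cust_id=4): matches 2 r row(s) → 2 output row(s).
- l row (cust_id=9): no match → kept, r columns NULL.
- l row (cust_id=5): no match → kept, r columns NULL.
- l row (cust_id=9): no match → kept, r columns NULL.
- 3 row(s) from r found no l partner → padded with NULL.
After projecting and ordering:
r.order_id | r.amount | l.name | r.cust_id
100 | 63 | NULL | NULL
112 | 51 | Xin | 4
118 | 71 | NULL | 6
141 | 74 | Xin | 4
159 | 57 | NULL | 6
NULL | NULL | Grace | NULL
NULL | NULL | Nora | NULL
NULL | NULL | Nora | NULL
NULL | NULL | Pia | NULL

(100, 63, NULL, NULL); (112, 51, Xin, 4); (118, 71, NULL, 6); (141, 74, Xin, 4); (159, 57, NULL, 6); (NULL, NULL, Grace, NULL); (NULL, NULL, Nora, NULL); (NULL, NULL, Nora, NULL); (NULL, NULL, Pia, NULL)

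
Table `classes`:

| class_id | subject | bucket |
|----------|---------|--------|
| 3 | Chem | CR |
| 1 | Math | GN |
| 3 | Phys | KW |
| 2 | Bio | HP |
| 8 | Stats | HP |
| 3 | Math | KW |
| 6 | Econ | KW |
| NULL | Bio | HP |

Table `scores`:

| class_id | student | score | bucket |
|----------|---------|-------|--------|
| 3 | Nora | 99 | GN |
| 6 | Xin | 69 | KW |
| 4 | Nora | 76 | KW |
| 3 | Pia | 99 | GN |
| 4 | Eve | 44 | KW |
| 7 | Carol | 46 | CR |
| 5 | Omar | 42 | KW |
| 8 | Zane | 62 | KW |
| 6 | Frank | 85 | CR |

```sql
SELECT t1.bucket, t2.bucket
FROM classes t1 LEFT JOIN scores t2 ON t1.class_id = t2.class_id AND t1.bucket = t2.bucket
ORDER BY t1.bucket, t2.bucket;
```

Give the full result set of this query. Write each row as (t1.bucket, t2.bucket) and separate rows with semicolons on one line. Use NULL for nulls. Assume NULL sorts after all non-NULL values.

LEFT JOIN keeps every row from `classes`; unmatched rows get NULL for `scores`'s columns.
Matching on t1.class_id = t2.class_id AND t1.bucket = t2.bucket. A NULL in a compared column never satisfies the condition.
Matched pairs: 1; unmatched t1 rows kept: 7.

(CR, NULL); (GN, NULL); (HP, NULL); (HP, NULL); (HP, NULL); (KW, KW); (KW, NULL); (KW, NULL)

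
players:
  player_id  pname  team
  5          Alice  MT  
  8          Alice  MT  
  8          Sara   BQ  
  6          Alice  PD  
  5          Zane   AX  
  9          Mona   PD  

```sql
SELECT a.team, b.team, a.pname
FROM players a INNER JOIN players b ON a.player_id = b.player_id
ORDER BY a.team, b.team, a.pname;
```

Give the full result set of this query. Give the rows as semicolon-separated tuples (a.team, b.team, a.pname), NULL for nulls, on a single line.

(AX, AX, Zane); (AX, MT, Zane); (BQ, BQ, Sara); (BQ, MT, Sara); (MT, AX, Alice); (MT, BQ, Alice); (MT, MT, Alice); (MT, MT, Alice); (PD, PD, Alice); (PD, PD, Mona)

INNER JOIN keeps only pairs where the ON condition holds.
Matching on a.player_id = b.player_id.
Matched pairs: 10.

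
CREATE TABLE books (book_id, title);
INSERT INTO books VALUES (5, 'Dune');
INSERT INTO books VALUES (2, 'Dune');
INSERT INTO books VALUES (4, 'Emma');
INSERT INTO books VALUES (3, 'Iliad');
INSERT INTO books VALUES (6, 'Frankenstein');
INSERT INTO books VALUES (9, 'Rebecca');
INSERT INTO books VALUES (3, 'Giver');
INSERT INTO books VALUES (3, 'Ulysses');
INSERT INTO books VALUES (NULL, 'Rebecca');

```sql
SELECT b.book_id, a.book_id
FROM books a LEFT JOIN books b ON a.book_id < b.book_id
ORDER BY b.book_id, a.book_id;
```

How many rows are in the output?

27

LEFT JOIN keeps every row from `books a`; unmatched rows get NULL for `books b`'s columns.
Matching on a.book_id < b.book_id. A NULL in a compared column never satisfies the condition.
Matched pairs: 25; unmatched a rows kept: 2.
Total: 25 matched + 2 padded = 27 rows.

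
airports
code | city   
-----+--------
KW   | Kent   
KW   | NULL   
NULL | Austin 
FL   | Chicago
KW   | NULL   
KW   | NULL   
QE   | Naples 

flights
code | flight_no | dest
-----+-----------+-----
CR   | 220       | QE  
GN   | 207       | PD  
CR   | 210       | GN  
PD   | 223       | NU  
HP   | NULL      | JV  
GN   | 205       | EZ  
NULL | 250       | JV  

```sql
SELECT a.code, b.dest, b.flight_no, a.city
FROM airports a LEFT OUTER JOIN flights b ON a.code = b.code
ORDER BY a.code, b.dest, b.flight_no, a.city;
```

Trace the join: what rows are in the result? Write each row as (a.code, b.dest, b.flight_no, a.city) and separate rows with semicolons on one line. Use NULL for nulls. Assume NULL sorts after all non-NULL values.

LEFT JOIN keeps every row from `airports`; unmatched rows get NULL for `flights`'s columns.
Matching on a.code = b.code. A NULL in a compared column never satisfies the condition.
- a[0] code=KW → no match; kept with NULLs on the b side.
- a[1] code=KW → no match; kept with NULLs on the b side.
- a[2] code=NULL → no match; kept with NULLs on the b side.
- a[3] code=FL → no match; kept with NULLs on the b side.
- a[4] code=KW → no match; kept with NULLs on the b side.
- a[5] code=KW → no match; kept with NULLs on the b side.
- a[6] code=QE → no match; kept with NULLs on the b side.
After projecting and ordering:
a.code | b.dest | b.flight_no | a.city
FL | NULL | NULL | Chicago
KW | NULL | NULL | Kent
KW | NULL | NULL | NULL
KW | NULL | NULL | NULL
KW | NULL | NULL | NULL
QE | NULL | NULL | Naples
NULL | NULL | NULL | Austin

(FL, NULL, NULL, Chicago); (KW, NULL, NULL, Kent); (KW, NULL, NULL, NULL); (KW, NULL, NULL, NULL); (KW, NULL, NULL, NULL); (QE, NULL, NULL, Naples); (NULL, NULL, NULL, Austin)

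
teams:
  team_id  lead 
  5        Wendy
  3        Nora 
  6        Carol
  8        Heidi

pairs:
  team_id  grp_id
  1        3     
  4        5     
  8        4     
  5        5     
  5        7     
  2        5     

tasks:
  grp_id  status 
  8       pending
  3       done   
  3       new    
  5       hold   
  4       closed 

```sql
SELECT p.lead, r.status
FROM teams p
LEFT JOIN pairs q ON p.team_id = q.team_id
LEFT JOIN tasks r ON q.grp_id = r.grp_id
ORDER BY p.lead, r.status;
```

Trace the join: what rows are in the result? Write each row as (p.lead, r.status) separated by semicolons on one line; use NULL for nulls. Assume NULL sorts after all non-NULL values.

(Carol, NULL); (Heidi, closed); (Nora, NULL); (Wendy, hold); (Wendy, NULL)

Evaluate left to right. First `teams p LEFT JOIN pairs q` on team_id: 5 row(s).
Then LEFT JOIN `tasks r` on grp_id: each of those 5 rows is kept; rows whose q.grp_id has no match in r get NULL for r's columns.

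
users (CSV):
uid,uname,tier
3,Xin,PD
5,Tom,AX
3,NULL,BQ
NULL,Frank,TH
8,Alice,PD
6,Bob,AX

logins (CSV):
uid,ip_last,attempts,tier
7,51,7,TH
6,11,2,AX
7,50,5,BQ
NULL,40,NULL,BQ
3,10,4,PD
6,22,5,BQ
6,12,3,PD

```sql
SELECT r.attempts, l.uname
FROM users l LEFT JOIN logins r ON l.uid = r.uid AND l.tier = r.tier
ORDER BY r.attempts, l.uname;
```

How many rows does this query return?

6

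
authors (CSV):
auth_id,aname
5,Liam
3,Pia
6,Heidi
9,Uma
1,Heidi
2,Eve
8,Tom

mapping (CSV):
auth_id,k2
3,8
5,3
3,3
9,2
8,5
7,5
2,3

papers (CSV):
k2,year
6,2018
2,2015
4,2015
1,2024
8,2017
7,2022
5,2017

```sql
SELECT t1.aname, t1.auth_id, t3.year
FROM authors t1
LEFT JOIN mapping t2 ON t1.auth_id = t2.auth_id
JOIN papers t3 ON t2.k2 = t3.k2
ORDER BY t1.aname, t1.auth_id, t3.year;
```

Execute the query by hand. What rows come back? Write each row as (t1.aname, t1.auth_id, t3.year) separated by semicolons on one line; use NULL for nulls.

(Pia, 3, 2017); (Tom, 8, 2017); (Uma, 9, 2015)

Step 1 — t1 LEFT JOIN t2 on auth_id → 8 row(s).
Then INNER JOIN `papers t3` on k2: keep only rows whose t2.k2 appears in t3.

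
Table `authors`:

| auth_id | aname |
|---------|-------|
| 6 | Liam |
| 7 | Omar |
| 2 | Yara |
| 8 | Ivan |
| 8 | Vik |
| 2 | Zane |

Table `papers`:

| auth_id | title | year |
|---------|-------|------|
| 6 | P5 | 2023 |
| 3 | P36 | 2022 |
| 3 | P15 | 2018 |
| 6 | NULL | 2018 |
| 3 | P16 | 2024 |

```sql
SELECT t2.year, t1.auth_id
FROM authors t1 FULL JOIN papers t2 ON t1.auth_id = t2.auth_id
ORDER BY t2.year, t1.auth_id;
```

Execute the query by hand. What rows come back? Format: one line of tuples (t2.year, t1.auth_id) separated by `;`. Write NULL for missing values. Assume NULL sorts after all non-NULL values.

(2018, 6); (2018, NULL); (2022, NULL); (2023, 6); (2024, NULL); (NULL, 2); (NULL, 2); (NULL, 7); (NULL, 8); (NULL, 8)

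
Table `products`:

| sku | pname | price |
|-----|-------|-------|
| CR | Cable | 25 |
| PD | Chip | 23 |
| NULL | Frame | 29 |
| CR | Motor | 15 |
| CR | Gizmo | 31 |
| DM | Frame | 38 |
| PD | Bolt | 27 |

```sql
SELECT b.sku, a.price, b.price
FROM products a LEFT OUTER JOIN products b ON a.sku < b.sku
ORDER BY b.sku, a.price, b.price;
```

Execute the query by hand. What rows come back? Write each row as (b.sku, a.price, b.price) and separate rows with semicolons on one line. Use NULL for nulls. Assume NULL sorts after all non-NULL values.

LEFT JOIN keeps every row from `products a`; unmatched rows get NULL for `products b`'s columns.
Matching on a.sku < b.sku. A NULL in a compared column never satisfies the condition.
- a row (sku=CR): matches 3 b row(s) → 3 output row(s).
- a row (sku=PD): no match → kept, b columns NULL.
- a row (sku=NULL): no match → kept, b columns NULL.
- a row (sku=CR): matches 3 b row(s) → 3 output row(s).
- a row (sku=CR): matches 3 b row(s) → 3 output row(s).
- a row (sku=DM): matches 2 b row(s) → 2 output row(s).
- a row (sku=PD): no match → kept, b columns NULL.

(DM, 15, 38); (DM, 25, 38); (DM, 31, 38); (PD, 15, 23); (PD, 15, 27); (PD, 25, 23); (PD, 25, 27); (PD, 31, 23); (PD, 31, 27); (PD, 38, 23); (PD, 38, 27); (NULL, 23, NULL); (NULL, 27, NULL); (NULL, 29, NULL)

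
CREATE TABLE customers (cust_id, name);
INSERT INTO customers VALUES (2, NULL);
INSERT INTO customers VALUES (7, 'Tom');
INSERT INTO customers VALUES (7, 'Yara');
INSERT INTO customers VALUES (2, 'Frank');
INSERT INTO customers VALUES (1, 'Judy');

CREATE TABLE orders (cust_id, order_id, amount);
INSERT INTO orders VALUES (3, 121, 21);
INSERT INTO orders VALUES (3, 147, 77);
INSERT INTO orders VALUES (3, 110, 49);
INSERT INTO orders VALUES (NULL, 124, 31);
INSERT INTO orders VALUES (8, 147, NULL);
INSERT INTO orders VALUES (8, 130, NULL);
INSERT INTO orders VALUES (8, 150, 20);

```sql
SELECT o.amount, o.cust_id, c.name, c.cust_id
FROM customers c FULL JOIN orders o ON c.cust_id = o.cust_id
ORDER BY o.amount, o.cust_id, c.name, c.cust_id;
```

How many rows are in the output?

FULL OUTER JOIN keeps every row from both sides; unmatched rows get NULL for the other side's columns.
Matching on c.cust_id = o.cust_id. A NULL in a compared column never satisfies the condition.
Matched pairs: 0; unmatched c rows kept: 5; unmatched o rows kept: 7.
Total: 0 matched + 12 padded = 12 rows.

12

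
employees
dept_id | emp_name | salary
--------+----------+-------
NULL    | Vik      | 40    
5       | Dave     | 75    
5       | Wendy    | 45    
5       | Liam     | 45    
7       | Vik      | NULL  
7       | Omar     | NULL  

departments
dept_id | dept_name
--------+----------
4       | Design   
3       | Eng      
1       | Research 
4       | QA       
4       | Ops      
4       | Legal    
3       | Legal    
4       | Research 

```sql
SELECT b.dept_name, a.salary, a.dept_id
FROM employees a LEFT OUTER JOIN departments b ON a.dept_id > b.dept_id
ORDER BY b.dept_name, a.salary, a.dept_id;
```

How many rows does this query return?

41

LEFT JOIN keeps every row from `employees`; unmatched rows get NULL for `departments`'s columns.
Matching on a.dept_id > b.dept_id. A NULL in a compared column never satisfies the condition.
- a row (dept_id=NULL): no match → kept, b columns NULL.
- a row (dept_id=5): matches 8 b row(s) → 8 output row(s).
- a row (dept_id=5): matches 8 b row(s) → 8 output row(s).
- a row (dept_id=5): matches 8 b row(s) → 8 output row(s).
- a row (dept_id=7): matches 8 b row(s) → 8 output row(s).
- a row (dept_id=7): matches 8 b row(s) → 8 output row(s).
Total: 40 matched + 1 padded = 41 rows.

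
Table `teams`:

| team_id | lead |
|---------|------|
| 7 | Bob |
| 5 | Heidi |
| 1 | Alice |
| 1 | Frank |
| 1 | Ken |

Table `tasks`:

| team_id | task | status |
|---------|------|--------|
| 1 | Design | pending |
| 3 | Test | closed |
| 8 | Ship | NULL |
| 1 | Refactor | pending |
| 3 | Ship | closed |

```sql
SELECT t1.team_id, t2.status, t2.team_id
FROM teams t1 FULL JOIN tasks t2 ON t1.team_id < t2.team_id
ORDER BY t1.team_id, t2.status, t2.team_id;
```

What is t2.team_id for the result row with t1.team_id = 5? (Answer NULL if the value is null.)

8

FULL OUTER JOIN keeps every row from both sides; unmatched rows get NULL for the other side's columns.
Matching on t1.team_id < t2.team_id.
- t1[0] team_id=7 → 1 match(es) in t2 → 1 row(s).
- t1[1] team_id=5 → 1 match(es) in t2 → 1 row(s).
- t1[2] team_id=1 → 3 match(es) in t2 → 3 row(s).
- t1[3] team_id=1 → 3 match(es) in t2 → 3 row(s).
- t1[4] team_id=1 → 3 match(es) in t2 → 3 row(s).
- 2 row(s) from t2 found no t1 partner → padded with NULL.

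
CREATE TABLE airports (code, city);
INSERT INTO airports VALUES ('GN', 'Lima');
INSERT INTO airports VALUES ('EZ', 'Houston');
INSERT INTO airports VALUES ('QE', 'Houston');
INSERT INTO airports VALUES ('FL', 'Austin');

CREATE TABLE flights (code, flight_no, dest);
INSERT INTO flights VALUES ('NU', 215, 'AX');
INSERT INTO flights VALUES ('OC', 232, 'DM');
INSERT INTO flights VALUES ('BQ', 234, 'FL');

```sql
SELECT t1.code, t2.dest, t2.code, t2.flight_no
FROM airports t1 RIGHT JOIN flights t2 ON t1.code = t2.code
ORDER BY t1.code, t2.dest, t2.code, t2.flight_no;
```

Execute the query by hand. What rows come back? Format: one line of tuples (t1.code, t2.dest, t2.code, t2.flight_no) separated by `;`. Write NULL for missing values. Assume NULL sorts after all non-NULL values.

RIGHT JOIN keeps every row from `flights`; unmatched rows get NULL for `airports`'s columns.
Matching on t1.code = t2.code.
- t1 row (code=GN): no match.
- t1 row (code=EZ): no match.
- t1 row (code=QE): no match.
- t1 row (code=FL): no match.
- 3 t2 row(s) had no t1 match → kept, t1 columns NULL.
After projecting and ordering:
t1.code | t2.dest | t2.code | t2.flight_no
NULL | AX | NU | 215
NULL | DM | OC | 232
NULL | FL | BQ | 234

(NULL, AX, NU, 215); (NULL, DM, OC, 232); (NULL, FL, BQ, 234)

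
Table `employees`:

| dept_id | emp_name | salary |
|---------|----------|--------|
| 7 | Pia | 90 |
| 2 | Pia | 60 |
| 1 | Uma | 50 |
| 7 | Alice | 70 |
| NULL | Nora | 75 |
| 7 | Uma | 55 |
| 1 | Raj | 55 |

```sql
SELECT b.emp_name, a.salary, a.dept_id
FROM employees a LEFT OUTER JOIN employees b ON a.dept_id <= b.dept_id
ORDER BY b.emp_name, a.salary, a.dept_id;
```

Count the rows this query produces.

26

LEFT JOIN keeps every row from `employees a`; unmatched rows get NULL for `employees b`'s columns.
Matching on a.dept_id <= b.dept_id. A NULL in a compared column never satisfies the condition.
Matched pairs: 25; unmatched a rows kept: 1.
Total: 25 matched + 1 padded = 26 rows.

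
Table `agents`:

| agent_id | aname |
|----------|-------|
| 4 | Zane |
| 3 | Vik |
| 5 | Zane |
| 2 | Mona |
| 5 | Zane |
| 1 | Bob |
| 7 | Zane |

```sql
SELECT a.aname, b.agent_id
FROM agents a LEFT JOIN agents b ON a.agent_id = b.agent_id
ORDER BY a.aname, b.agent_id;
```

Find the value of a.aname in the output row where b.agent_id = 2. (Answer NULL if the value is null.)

Mona

LEFT JOIN keeps every row from `agents a`; unmatched rows get NULL for `agents b`'s columns.
Matching on a.agent_id = b.agent_id.
- a[0] agent_id=4 → 1 match(es) in b → 1 row(s).
- a[1] agent_id=3 → 1 match(es) in b → 1 row(s).
- a[2] agent_id=5 → 2 match(es) in b → 2 row(s).
- a[3] agent_id=2 → 1 match(es) in b → 1 row(s).
- a[4] agent_id=5 → 2 match(es) in b → 2 row(s).
- a[5] agent_id=1 → 1 match(es) in b → 1 row(s).
- a[6] agent_id=7 → 1 match(es) in b → 1 row(s).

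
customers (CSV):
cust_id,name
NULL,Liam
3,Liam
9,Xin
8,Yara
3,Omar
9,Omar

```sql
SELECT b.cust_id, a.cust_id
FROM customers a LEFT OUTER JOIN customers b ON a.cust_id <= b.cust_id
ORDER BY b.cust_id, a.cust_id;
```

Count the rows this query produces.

LEFT JOIN keeps every row from `customers a`; unmatched rows get NULL for `customers b`'s columns.
Matching on a.cust_id <= b.cust_id. A NULL in a compared column never satisfies the condition.
Matched pairs: 17; unmatched a rows kept: 1.
Total: 17 matched + 1 padded = 18 rows.

18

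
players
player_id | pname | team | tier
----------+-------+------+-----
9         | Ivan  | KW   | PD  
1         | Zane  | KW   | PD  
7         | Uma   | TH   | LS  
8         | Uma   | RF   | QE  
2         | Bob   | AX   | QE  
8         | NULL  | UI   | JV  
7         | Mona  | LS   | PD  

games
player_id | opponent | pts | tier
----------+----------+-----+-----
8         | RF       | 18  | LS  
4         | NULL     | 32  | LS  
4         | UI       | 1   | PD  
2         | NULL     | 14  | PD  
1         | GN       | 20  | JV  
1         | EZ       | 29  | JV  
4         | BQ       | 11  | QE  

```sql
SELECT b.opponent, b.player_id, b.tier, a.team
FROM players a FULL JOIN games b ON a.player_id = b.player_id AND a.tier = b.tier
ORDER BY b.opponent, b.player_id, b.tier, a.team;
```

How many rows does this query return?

14

FULL OUTER JOIN keeps every row from both sides; unmatched rows get NULL for the other side's columns.
Matching on a.player_id = b.player_id AND a.tier = b.tier.
- a row (player_id=9, tier=PD): no match → kept, b columns NULL.
- a row (player_id=1, tier=PD): no match → kept, b columns NULL.
- a row (player_id=7, tier=LS): no match → kept, b columns NULL.
- a row (player_id=8, tier=QE): no match → kept, b columns NULL.
- a row (player_id=2, tier=QE): no match → kept, b columns NULL.
- a row (player_id=8, tier=JV): no match → kept, b columns NULL.
- a row (player_id=7, tier=PD): no match → kept, b columns NULL.
- 7 row(s) from b found no a partner → padded with NULL.
Total: 0 matched + 14 padded = 14 rows.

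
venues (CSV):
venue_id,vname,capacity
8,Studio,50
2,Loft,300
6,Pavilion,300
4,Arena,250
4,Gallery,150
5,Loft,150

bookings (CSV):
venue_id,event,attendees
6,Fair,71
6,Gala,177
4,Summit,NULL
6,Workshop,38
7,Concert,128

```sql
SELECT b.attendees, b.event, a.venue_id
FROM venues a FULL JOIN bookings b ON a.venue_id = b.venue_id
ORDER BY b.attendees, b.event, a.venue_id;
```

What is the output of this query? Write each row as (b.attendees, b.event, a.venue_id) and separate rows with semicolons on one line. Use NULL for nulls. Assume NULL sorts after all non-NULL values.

(38, Workshop, 6); (71, Fair, 6); (128, Concert, NULL); (177, Gala, 6); (NULL, Summit, 4); (NULL, Summit, 4); (NULL, NULL, 2); (NULL, NULL, 5); (NULL, NULL, 8)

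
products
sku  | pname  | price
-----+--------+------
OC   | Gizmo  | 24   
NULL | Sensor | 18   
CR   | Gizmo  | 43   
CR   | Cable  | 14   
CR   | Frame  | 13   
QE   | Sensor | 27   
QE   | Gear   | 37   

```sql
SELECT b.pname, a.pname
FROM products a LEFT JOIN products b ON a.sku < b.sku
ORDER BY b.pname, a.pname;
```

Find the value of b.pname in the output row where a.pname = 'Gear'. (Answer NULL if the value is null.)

LEFT JOIN keeps every row from `products a`; unmatched rows get NULL for `products b`'s columns.
Matching on a.sku < b.sku. A NULL in a compared column never satisfies the condition.
Matched pairs: 11; unmatched a rows kept: 3.

NULL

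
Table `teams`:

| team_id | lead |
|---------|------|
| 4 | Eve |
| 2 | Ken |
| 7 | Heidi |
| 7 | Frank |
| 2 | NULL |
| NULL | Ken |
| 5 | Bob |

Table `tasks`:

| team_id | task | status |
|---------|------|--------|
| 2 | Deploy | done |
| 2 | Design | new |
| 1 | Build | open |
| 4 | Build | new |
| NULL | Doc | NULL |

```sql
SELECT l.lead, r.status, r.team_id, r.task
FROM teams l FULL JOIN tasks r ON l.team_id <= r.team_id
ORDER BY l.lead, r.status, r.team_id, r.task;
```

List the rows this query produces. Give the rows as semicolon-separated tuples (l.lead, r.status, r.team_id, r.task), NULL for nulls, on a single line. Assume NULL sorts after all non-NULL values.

(Bob, NULL, NULL, NULL); (Eve, new, 4, Build); (Frank, NULL, NULL, NULL); (Heidi, NULL, NULL, NULL); (Ken, done, 2, Deploy); (Ken, new, 2, Design); (Ken, new, 4, Build); (Ken, NULL, NULL, NULL); (NULL, done, 2, Deploy); (NULL, new, 2, Design); (NULL, new, 4, Build); (NULL, open, 1, Build); (NULL, NULL, NULL, Doc)

FULL OUTER JOIN keeps every row from both sides; unmatched rows get NULL for the other side's columns.
Matching on l.team_id <= r.team_id. A NULL in a compared column never satisfies the condition.
- l[0] team_id=4 → 1 match(es) in r → 1 row(s).
- l[1] team_id=2 → 3 match(es) in r → 3 row(s).
- l[2] team_id=7 → no match; kept with NULLs on the r side.
- l[3] team_id=7 → no match; kept with NULLs on the r side.
- l[4] team_id=2 → 3 match(es) in r → 3 row(s).
- l[5] team_id=NULL → no match; kept with NULLs on the r side.
- l[6] team_id=5 → no match; kept with NULLs on the r side.
- plus 2 unmatched r row(s), each kept with NULL l columns.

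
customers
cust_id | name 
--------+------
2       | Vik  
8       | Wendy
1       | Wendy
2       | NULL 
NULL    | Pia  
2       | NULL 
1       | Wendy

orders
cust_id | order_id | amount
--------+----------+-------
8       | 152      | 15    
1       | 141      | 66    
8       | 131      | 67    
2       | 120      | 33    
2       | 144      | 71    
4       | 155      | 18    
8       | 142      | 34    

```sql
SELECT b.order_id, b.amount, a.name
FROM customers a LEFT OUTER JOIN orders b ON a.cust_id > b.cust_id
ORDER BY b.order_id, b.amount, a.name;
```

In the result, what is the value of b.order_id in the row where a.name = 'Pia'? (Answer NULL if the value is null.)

NULL

LEFT JOIN keeps every row from `customers`; unmatched rows get NULL for `orders`'s columns.
Matching on a.cust_id > b.cust_id. A NULL in a compared column never satisfies the condition.
Matched pairs: 7; unmatched a rows kept: 3.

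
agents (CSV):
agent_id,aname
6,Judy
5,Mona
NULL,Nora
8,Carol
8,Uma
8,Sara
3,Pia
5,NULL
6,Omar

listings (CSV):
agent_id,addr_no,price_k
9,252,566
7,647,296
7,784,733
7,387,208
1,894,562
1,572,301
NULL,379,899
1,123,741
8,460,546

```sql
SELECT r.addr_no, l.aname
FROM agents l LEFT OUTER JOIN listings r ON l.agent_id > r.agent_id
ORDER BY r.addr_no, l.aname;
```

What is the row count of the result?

LEFT JOIN keeps every row from `agents`; unmatched rows get NULL for `listings`'s columns.
Matching on l.agent_id > r.agent_id. A NULL in a compared column never satisfies the condition.
Matched pairs: 33; unmatched l rows kept: 1.
Total: 33 matched + 1 padded = 34 rows.

34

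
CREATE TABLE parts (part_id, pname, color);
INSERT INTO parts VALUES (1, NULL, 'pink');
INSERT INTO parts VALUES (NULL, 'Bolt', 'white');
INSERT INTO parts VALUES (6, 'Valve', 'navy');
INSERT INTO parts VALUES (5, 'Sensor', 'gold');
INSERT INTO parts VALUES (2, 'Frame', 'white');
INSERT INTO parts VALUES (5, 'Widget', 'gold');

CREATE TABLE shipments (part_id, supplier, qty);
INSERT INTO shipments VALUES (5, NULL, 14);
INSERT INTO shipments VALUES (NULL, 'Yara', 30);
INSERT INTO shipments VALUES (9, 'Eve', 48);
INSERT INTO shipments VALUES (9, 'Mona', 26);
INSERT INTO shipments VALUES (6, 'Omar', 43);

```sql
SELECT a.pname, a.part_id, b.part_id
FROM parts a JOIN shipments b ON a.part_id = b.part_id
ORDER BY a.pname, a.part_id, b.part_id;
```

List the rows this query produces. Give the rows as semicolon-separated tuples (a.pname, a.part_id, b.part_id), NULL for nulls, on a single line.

INNER JOIN keeps only pairs where the ON condition holds.
Matching on a.part_id = b.part_id. A NULL in a compared column never satisfies the condition.
Matched pairs: 3.

(Sensor, 5, 5); (Valve, 6, 6); (Widget, 5, 5)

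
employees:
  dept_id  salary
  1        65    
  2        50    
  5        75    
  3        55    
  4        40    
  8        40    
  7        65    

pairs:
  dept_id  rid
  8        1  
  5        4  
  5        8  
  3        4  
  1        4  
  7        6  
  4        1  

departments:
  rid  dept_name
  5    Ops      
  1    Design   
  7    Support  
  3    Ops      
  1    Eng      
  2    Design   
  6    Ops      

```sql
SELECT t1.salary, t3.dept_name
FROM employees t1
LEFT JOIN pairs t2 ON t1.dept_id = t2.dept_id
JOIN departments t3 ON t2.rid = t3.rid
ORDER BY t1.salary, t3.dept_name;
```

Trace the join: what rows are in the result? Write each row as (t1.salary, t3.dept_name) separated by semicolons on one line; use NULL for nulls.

Step 1 — t1 LEFT JOIN t2 on dept_id → 8 row(s).
Then INNER JOIN `departments t3` on rid: keep only rows whose t2.rid appears in t3.

(40, Design); (40, Design); (40, Eng); (40, Eng); (65, Ops)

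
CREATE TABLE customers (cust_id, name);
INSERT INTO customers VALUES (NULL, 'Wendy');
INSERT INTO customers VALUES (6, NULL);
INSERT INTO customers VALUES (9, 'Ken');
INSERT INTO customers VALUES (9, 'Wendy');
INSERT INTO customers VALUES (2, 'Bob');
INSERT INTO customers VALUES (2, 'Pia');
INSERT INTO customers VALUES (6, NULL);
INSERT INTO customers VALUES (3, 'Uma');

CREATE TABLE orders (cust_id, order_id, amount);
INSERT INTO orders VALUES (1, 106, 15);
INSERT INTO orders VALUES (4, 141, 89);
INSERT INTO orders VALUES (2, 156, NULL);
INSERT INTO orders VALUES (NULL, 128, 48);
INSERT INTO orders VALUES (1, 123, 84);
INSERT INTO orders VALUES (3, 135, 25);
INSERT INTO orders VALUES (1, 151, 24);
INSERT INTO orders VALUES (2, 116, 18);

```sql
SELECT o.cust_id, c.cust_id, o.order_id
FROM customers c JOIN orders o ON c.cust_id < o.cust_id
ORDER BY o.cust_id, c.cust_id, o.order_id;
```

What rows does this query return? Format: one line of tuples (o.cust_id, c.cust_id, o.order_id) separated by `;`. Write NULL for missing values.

(3, 2, 135); (3, 2, 135); (4, 2, 141); (4, 2, 141); (4, 3, 141)

INNER JOIN keeps only pairs where the ON condition holds.
Matching on c.cust_id < o.cust_id. A NULL in a compared column never satisfies the condition.
- cust_id=NULL: no matching o row, dropped.
- cust_id=6: no matching o row, dropped.
- cust_id=9: no matching o row, dropped.
- cust_id=9: no matching o row, dropped.
- cust_id=2: 2 matching o row(s), so 2 row(s) emitted.
- cust_id=2: 2 matching o row(s), so 2 row(s) emitted.
- cust_id=6: no matching o row, dropped.
- cust_id=3: 1 matching o row(s), so 1 row(s) emitted.
After projecting and ordering:
o.cust_id | c.cust_id | o.order_id
3 | 2 | 135
3 | 2 | 135
4 | 2 | 141
4 | 2 | 141
4 | 3 | 141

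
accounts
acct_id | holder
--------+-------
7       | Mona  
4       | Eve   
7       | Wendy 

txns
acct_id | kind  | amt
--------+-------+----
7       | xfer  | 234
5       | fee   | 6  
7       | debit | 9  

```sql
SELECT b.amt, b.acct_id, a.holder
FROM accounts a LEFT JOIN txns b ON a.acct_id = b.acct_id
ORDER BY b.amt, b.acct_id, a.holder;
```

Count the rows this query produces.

5

LEFT JOIN keeps every row from `accounts`; unmatched rows get NULL for `txns`'s columns.
Matching on a.acct_id = b.acct_id.
- a (acct_id=7) pairs with 2 row(s) of b.
- a (acct_id=4) has no partner → padded with NULL.
- a (acct_id=7) pairs with 2 row(s) of b.
Total: 4 matched + 1 padded = 5 rows.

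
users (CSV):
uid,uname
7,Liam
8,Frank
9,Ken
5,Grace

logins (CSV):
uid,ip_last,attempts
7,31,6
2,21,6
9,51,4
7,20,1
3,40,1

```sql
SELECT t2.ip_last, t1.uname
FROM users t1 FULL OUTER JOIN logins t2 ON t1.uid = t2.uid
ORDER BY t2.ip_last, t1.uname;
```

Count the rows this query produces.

7

FULL OUTER JOIN keeps every row from both sides; unmatched rows get NULL for the other side's columns.
Matching on t1.uid = t2.uid.
Matched pairs: 3; unmatched t1 rows kept: 2; unmatched t2 rows kept: 2.
Total: 3 matched + 4 padded = 7 rows.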